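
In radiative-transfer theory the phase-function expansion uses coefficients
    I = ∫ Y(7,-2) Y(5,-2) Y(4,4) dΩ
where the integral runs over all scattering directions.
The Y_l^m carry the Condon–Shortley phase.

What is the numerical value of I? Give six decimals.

Checks pass: Σm=0; 16 even; l₃=4∈[2,12].
(2·7+1)(2·5+1)(2·4+1) = 1485
Δ: 8! 6! 2! / 17! → 1/6126120
sum: t=3:−1/69120 t=4:+1/20736 t=5:−1/69120 = 1/51840
3j²(7 5 4; 0 0 0) = Δ·Π!·Σ² = 280/21879  (sign +1)
sum: t=3:−1/1036800 = -1/1036800
3j²(7 5 4; -2 -2 4) = Δ·Π!·Σ² = 98/12155  (sign -1)
combine: 4πI² = 1485·280/21879·98/12155 = 82320/537251
take √, sign -1: I = -0.11042290

-0.110423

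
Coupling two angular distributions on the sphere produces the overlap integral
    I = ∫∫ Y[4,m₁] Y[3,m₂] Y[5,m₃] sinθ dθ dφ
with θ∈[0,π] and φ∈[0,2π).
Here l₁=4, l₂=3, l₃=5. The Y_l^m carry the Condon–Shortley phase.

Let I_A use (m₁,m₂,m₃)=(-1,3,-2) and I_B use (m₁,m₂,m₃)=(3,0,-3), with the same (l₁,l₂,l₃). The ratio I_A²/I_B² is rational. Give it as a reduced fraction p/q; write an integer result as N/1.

Shared (l₁,l₂,l₃)=(4,3,5): N and (l;000)² cancel in I_A²/I_B².
A: Δ = 2!·6!·4!/13! = 1/180180; Racah Σ t=2..2: t=2:+1/1728 = 1/1728; ⇒ 3j(4 3 5; -1 3 -2)² = 25/858, sgn -1
B: Δ = 2!·6!·4!/13! = 1/180180; Racah Σ t=0..1: t=0:+1/1440 t=1:−1/2880 = 1/2880; ⇒ 3j(4 3 5; 3 0 -3)² = 7/715, sgn +1
I_A²/I_B² = (25/858)/(7/715) = 125/42

125/42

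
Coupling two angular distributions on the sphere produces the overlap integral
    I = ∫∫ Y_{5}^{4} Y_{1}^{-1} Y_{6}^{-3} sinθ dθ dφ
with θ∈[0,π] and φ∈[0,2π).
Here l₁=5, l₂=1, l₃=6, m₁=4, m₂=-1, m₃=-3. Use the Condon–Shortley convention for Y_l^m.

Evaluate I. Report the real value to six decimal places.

-0.070770

Rules hold: Σm=0, L=12 even, 4≤6≤6.
N = 11·3·13 = 429
Δ = 0!·10!·2!/13! = 1/858
Racah Σ t=0..0: t=0:+1/14400 = 1/14400
⇒ 3j(5 1 6; 0 0 0)² = 6/143, sgn +1
Racah Σ t=0..0: t=0:+1/725760 = 1/725760
⇒ 3j(5 1 6; 4 -1 -3)² = 1/286, sgn -1
4πI² = N·(3j₀)²·(3jₘ)² = 9/143
I = -1·√(0.0629371/4π) = -0.07076985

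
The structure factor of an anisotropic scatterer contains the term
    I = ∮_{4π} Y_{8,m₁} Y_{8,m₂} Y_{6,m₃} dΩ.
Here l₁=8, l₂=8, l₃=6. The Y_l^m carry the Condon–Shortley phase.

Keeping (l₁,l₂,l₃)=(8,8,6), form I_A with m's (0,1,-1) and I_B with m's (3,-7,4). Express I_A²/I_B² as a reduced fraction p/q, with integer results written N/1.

350/4693

Same 8,8,6: normalisation and zero-m 3j drop out of the ratio.
A: Δ: 10! 6! 6! / 23! → 1/13742520792; sum: t=3:−1/2612736000 t=4:+1/99532800 t=5:−1/24883200 t=6:+1/29859840 t=7:−1/174182400 t=8:+1/6967296000 = -11/4180377600; 3j²(8 8 6; 0 1 -1) = Δ·Π!·Σ² = 175/193154  (sign +1)
B: Δ: 10! 6! 6! / 23! → 1/13742520792; sum: t=0:+1/52254720000 t=1:−1/12541132800 = -19/313528320000; 3j²(8 8 6; 3 -7 4) = Δ·Π!·Σ² = 19/1564  (sign -1)
I_A²/I_B² = (175/193154)/(19/1564) = 350/4693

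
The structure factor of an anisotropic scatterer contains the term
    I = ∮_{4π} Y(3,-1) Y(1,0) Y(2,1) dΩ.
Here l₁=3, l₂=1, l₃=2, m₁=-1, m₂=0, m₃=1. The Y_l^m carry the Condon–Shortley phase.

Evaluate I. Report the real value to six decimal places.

-0.233597

Rules hold: Σm=0, L=6 even, 2≤2≤4.
N = 7·3·5 = 105
Δ = 2!·4!·0!/7! = 1/105
Racah Σ t=1..1: t=1:−1/4 = -1/4
⇒ 3j(3 1 2; 0 0 0)² = 3/35, sgn -1
Racah Σ t=1..1: t=1:−1/6 = -1/6
⇒ 3j(3 1 2; -1 0 1)² = 8/105, sgn +1
4πI² = N·(3j₀)²·(3jₘ)² = 24/35
I = -1·√(0.685714/4π) = -0.23359668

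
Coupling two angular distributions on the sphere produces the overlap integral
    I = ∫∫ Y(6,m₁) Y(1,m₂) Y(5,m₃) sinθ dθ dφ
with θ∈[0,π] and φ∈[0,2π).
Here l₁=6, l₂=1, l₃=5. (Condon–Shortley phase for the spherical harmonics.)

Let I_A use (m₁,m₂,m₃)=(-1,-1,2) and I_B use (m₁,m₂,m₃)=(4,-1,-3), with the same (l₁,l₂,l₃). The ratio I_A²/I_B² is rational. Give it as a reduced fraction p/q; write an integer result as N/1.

2/9

Same 6,1,5: normalisation and zero-m 3j drop out of the ratio.
A: Δ: 2! 10! 0! / 13! → 1/858; sum: t=0:+1/60480 = 1/60480; 3j²(6 1 5; -1 -1 2) = Δ·Π!·Σ² = 5/429  (sign -1)
B: Δ: 2! 10! 0! / 13! → 1/858; sum: t=0:+1/161280 = 1/161280; 3j²(6 1 5; 4 -1 -3) = Δ·Π!·Σ² = 15/286  (sign +1)
I_A²/I_B² = (5/429)/(15/286) = 2/9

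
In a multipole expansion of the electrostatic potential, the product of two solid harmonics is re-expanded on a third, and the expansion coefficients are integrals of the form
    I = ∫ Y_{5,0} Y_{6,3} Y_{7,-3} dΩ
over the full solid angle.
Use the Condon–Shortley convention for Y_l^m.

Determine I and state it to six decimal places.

0.099287

Rules hold: Σm=0, L=18 even, 1≤7≤11.
N = 11·13·15 = 2145
Δ = 4!·6!·8!/19! = 1/174594420
Racah Σ t=0..4: t=0:+1/4147200 t=1:−1/207360 t=2:+1/82944 t=3:−1/207360 t=4:+1/4147200 = 1/345600
⇒ 3j(5 6 7; 0 0 0)² = 420/46189, sgn -1
Racah Σ t=1..4: t=1:−1/11612160 t=2:+1/725760 t=3:−1/414720 t=4:+1/2073600 = -37/58060800
⇒ 3j(5 6 7; 0 3 -3)² = 4107/646646, sgn -1
4πI² = N·(3j₀)²·(3jₘ)² = 1848150/14919047
I = +1·√(0.123879/4π) = 0.09928717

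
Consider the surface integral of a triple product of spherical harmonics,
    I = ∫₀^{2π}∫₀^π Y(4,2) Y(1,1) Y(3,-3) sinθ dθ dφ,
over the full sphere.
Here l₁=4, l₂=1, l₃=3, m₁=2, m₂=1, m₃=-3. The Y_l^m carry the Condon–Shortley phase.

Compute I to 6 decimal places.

Checks pass: Σm=0; 8 even; l₃=3∈[3,5].
(2·4+1)(2·1+1)(2·3+1) = 189
Δ: 2! 6! 0! / 9! → 1/252
sum: t=1:−1/36 = -1/36
3j²(4 1 3; 0 0 0) = Δ·Π!·Σ² = 4/63  (sign +1)
sum: t=2:+1/1440 = 1/1440
3j²(4 1 3; 2 1 -3) = Δ·Π!·Σ² = 1/252  (sign +1)
combine: 4πI² = 189·4/63·1/252 = 1/21
take √, sign +1: I = 0.06155813

0.061558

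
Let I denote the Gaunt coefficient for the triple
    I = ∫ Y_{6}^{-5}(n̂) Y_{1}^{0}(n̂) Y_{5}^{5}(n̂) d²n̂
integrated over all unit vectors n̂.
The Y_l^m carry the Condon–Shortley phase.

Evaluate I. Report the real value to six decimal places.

Rules hold: Σm=0, L=12 even, 5≤5≤7.
N = 13·3·11 = 429
Δ = 2!·10!·0!/13! = 1/858
Racah Σ t=1..1: t=1:−1/14400 = -1/14400
⇒ 3j(6 1 5; 0 0 0)² = 6/143, sgn +1
Racah Σ t=1..1: t=1:−1/3628800 = -1/3628800
⇒ 3j(6 1 5; -5 0 5)² = 1/78, sgn -1
4πI² = N·(3j₀)²·(3jₘ)² = 3/13
I = -1·√(0.230769/4π) = -0.13551395

-0.135514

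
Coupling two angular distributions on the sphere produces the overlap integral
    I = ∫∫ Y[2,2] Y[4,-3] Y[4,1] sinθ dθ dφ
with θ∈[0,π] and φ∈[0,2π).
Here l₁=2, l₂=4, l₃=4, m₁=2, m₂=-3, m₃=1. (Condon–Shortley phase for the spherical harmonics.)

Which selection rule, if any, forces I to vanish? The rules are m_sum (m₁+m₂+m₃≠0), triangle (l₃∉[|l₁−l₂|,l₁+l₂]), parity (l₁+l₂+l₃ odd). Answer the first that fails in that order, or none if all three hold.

none

Σmᵢ = 0  ✓
l₃∈[|l₁−l₂|,l₁+l₂]=[2,6], have l₃=4  ✓
Σlᵢ = 10 ⇒ even  ✓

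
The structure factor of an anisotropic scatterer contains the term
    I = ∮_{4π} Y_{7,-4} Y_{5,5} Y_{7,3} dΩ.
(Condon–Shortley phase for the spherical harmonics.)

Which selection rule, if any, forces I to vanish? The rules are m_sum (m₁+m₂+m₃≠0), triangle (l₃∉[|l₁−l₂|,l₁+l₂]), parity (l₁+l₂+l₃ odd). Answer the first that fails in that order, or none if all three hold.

m_sum

Σmᵢ = 4  ✗
l₃∈[|l₁−l₂|,l₁+l₂]=[2,12], have l₃=7
Σlᵢ = 19 ⇒ odd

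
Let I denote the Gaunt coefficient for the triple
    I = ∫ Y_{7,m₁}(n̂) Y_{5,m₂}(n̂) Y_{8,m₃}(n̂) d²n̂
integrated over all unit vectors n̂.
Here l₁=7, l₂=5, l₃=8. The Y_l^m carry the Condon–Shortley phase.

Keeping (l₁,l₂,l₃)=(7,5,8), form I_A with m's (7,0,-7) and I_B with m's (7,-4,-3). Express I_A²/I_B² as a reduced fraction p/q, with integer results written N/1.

65/6

Shared (l₁,l₂,l₃)=(7,5,8): N and (l;000)² cancel in I_A²/I_B².
A: Δ = 4!·10!·6!/21! = 1/814773960; Racah Σ t=0..0: t=0:+1/10450944000 = 1/10450944000; ⇒ 3j(7 5 8; 7 0 -7)² = 143/7752, sgn -1
B: Δ = 4!·10!·6!/21! = 1/814773960; Racah Σ t=0..0: t=0:+1/10450944000 = 1/10450944000; ⇒ 3j(7 5 8; 7 -4 -3)² = 11/6460, sgn -1
I_A²/I_B² = (143/7752)/(11/6460) = 65/6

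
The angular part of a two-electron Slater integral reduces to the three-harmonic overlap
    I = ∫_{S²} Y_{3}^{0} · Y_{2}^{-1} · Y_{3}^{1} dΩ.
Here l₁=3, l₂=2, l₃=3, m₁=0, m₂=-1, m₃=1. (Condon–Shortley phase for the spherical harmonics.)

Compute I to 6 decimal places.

Checks pass: Σm=0; 8 even; l₃=3∈[1,5].
(2·3+1)(2·2+1)(2·3+1) = 245
Δ: 2! 4! 2! / 9! → 1/3780
sum: t=0:+1/24 t=1:−1/4 t=2:+1/24 = -1/6
3j²(3 2 3; 0 0 0) = Δ·Π!·Σ² = 4/105  (sign +1)
sum: t=0:+1/12 t=1:−1/8 = -1/24
3j²(3 2 3; 0 -1 1) = Δ·Π!·Σ² = 1/210  (sign -1)
combine: 4πI² = 245·4/105·1/210 = 2/45
take √, sign -1: I = -0.05947080

-0.059471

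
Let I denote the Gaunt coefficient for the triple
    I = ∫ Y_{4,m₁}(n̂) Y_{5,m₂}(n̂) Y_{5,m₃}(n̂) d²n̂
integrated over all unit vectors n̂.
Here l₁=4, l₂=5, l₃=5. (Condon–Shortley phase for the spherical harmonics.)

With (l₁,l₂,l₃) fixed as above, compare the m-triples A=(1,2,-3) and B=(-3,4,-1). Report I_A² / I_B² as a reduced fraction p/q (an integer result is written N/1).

Same 4,5,5: normalisation and zero-m 3j drop out of the ratio.
A: Δ: 4! 4! 6! / 15! → 1/3153150; sum: t=1:−1/17280 t=2:+1/2880 t=3:−1/6912 = 1/6912; 3j²(4 5 5; 1 2 -3) = Δ·Π!·Σ² = 5/429  (sign +1)
B: Δ: 4! 4! 6! / 15! → 1/3153150; sum: t=3:−1/103680 t=4:+1/17280 = 1/20736; 3j²(4 5 5; -3 4 -1) = Δ·Π!·Σ² = 10/429  (sign +1)
I_A²/I_B² = (5/429)/(10/429) = 1/2

1/2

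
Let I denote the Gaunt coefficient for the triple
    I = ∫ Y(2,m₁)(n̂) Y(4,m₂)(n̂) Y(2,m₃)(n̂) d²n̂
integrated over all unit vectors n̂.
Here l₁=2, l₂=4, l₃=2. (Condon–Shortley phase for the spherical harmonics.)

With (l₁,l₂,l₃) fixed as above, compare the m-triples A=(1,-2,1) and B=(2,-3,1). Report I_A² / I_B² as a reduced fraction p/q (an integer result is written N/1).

8/7

Same 2,4,2: normalisation and zero-m 3j drop out of the ratio.
A: Δ: 4! 0! 4! / 9! → 1/630; sum: t=1:−1/36 = -1/36; 3j²(2 4 2; 1 -2 1) = Δ·Π!·Σ² = 4/63  (sign +1)
B: Δ: 4! 0! 4! / 9! → 1/630; sum: t=0:+1/144 = 1/144; 3j²(2 4 2; 2 -3 1) = Δ·Π!·Σ² = 1/18  (sign -1)
I_A²/I_B² = (4/63)/(1/18) = 8/7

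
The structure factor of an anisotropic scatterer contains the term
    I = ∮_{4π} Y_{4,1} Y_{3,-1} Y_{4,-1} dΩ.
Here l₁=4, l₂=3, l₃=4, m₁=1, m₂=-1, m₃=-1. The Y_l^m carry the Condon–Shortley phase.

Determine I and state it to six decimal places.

1 − 1 − 1 = -1 ≠ 0: azimuthal integral kills it; I = 0

0.000000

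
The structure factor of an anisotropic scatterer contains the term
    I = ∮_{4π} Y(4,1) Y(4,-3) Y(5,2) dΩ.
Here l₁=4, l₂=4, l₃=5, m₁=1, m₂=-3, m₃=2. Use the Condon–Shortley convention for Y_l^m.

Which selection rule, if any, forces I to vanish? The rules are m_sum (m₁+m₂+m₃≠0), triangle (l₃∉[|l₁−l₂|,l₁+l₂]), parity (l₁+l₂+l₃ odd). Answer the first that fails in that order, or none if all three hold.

m₁+m₂+m₃ = 1 − 3 + 2 = 0  ✓
triangle: |4−4|=0 ≤ l₃=5 ≤ 4+4=8  ✓
parity: l₁+l₂+l₃ = 13 is odd  ✗

parity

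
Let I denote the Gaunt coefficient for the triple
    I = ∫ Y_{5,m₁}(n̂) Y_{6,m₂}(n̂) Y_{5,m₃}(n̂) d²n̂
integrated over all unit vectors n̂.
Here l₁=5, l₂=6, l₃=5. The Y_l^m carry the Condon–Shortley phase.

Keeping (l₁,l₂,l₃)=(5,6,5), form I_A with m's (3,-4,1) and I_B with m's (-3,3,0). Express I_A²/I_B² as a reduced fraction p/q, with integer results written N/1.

169/625

Shared (l₁,l₂,l₃)=(5,6,5): N and (l;000)² cancel in I_A²/I_B².
A: Δ = 6!·4!·6!/17! = 1/28588560; Racah Σ t=0..2: t=0:+1/138240 t=1:−1/86400 t=2:+1/829440 = -13/4147200; ⇒ 3j(5 6 5; 3 -4 1)² = 13/3740, sgn -1
B: Δ = 6!·4!·6!/17! = 1/28588560; Racah Σ t=4..6: t=4:+1/138240 t=5:−1/34560 t=6:+1/103680 = -1/82944; ⇒ 3j(5 6 5; -3 3 0)² = 125/9724, sgn +1
I_A²/I_B² = (13/3740)/(125/9724) = 169/625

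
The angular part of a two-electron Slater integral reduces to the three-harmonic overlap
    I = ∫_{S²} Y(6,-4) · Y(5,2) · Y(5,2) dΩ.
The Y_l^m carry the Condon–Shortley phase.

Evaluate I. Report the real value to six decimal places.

0.137762

Rules hold: Σm=0, L=16 even, 1≤5≤11.
N = 13·11·11 = 1573
Δ = 6!·6!·4!/17! = 1/28588560
Racah Σ t=1..5: t=1:−1/345600 t=2:+1/13824 t=3:−1/5184 t=4:+1/13824 t=5:−1/345600 = -7/129600
⇒ 3j(6 5 5; 0 0 0)² = 80/7293, sgn +1
Racah Σ t=4..6: t=4:+1/207360 t=5:−1/57600 t=6:+1/207360 = -1/129600
⇒ 3j(6 5 5; -4 2 2)² = 168/12155, sgn +1
4πI² = N·(3j₀)²·(3jₘ)² = 896/3757
I = +1·√(0.238488/4π) = 0.13776169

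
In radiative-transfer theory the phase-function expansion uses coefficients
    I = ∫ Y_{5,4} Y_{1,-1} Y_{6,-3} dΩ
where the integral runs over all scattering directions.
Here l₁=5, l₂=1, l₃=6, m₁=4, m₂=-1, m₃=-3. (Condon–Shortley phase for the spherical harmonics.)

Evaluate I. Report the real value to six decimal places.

Checks pass: Σm=0; 12 even; l₃=6∈[4,6].
(2·5+1)(2·1+1)(2·6+1) = 429
Δ: 0! 10! 2! / 13! → 1/858
sum: t=0:+1/14400 = 1/14400
3j²(5 1 6; 0 0 0) = Δ·Π!·Σ² = 6/143  (sign +1)
sum: t=0:+1/725760 = 1/725760
3j²(5 1 6; 4 -1 -3) = Δ·Π!·Σ² = 1/286  (sign -1)
combine: 4πI² = 429·6/143·1/286 = 9/143
take √, sign -1: I = -0.07076985

-0.070770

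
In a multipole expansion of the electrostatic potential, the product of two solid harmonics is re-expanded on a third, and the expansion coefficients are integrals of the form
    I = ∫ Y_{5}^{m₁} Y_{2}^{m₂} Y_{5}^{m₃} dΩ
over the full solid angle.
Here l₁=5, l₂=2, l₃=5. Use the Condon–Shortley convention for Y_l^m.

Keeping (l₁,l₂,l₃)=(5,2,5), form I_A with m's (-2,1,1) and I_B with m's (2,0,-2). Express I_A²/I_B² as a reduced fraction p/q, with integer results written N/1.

Same 5,2,5: normalisation and zero-m 3j drop out of the ratio.
A: Δ: 2! 8! 2! / 13! → 1/38610; sum: t=1:−1/2880 t=2:+1/1440 = 1/2880; 3j²(5 2 5; -2 1 1) = Δ·Π!·Σ² = 7/715  (sign +1)
B: Δ: 2! 8! 2! / 13! → 1/38610; sum: t=0:+1/2880 t=1:−1/1440 t=2:+1/20160 = -1/3360; 3j²(5 2 5; 2 0 -2) = Δ·Π!·Σ² = 6/715  (sign +1)
I_A²/I_B² = (7/715)/(6/715) = 7/6

7/6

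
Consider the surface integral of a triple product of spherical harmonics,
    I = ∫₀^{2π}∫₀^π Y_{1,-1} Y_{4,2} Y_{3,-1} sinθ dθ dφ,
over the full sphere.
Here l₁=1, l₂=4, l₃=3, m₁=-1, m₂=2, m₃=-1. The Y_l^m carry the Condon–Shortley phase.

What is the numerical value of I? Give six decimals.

0.238414

Checks pass: Σm=0; 8 even; l₃=3∈[3,5].
(2·1+1)(2·4+1)(2·3+1) = 189
Δ: 2! 0! 6! / 9! → 1/252
sum: t=1:−1/36 = -1/36
3j²(1 4 3; 0 0 0) = Δ·Π!·Σ² = 4/63  (sign +1)
sum: t=2:+1/96 = 1/96
3j²(1 4 3; -1 2 -1) = Δ·Π!·Σ² = 5/84  (sign +1)
combine: 4πI² = 189·4/63·5/84 = 5/7
take √, sign +1: I = 0.23841361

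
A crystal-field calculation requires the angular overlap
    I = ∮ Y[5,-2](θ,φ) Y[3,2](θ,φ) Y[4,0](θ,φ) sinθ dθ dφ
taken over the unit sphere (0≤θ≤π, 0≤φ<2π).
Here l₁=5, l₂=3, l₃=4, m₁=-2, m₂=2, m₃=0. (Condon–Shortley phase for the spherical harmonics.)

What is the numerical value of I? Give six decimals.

m-sum 0 ✓  L=12 even ✓  2≤4≤8 ✓
Π(2lᵢ+1) = 11×7×9 = 693
triangle coeff Δ(5,3,4) = 1/180180
Σ_t [1,3]: t=1:−1/576 t=2:+1/144 t=3:−1/576 = 1/288
(3j)²=20/1001 [(5 3 4; 0 0 0)], sign=+1
Σ_t [3,4]: t=3:−1/576 t=4:+1/864 = -1/1728
(3j)²=5/1287 [(5 3 4; -2 2 0)], sign=-1
⇒ 4πI² = 100/1859
I = (-1)√(100/1859/(4π)) = -0.06542675

-0.065427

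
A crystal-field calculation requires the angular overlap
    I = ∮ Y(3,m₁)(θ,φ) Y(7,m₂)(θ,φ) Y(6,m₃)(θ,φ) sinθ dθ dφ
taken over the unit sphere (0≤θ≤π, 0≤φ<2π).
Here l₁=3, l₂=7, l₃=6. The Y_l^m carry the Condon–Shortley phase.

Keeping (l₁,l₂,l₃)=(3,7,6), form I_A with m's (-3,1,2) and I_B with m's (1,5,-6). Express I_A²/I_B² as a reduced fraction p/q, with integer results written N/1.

1225/1089

Same 3,7,6: normalisation and zero-m 3j drop out of the ratio.
A: Δ: 4! 2! 10! / 17! → 1/2042040; sum: t=4:+1/829440 = 1/829440; 3j²(3 7 6; -3 1 2) = Δ·Π!·Σ² = 35/2431  (sign +1)
B: Δ: 4! 2! 10! / 17! → 1/2042040; sum: t=2:+1/29030400 = 1/29030400; 3j²(3 7 6; 1 5 -6) = Δ·Π!·Σ² = 99/7735  (sign +1)
I_A²/I_B² = (35/2431)/(99/7735) = 1225/1089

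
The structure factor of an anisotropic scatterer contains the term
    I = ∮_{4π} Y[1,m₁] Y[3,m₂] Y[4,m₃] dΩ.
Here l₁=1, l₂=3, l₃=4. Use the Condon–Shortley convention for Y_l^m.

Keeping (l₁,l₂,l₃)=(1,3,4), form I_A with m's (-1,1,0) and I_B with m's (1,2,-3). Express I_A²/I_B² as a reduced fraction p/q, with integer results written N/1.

l's match ⇒ only the (l;m) 3-j factors differ between A and B.
A: triangle coeff Δ(1,3,4) = 1/252; Σ_t [0,0]: t=0:+1/96 = 1/96; (3j)²=1/42 [(1 3 4; -1 1 0)], sign=+1
B: triangle coeff Δ(1,3,4) = 1/252; Σ_t [0,0]: t=0:+1/240 = 1/240; (3j)²=1/12 [(1 3 4; 1 2 -3)], sign=-1
I_A²/I_B² = (1/42)/(1/12) = 2/7

2/7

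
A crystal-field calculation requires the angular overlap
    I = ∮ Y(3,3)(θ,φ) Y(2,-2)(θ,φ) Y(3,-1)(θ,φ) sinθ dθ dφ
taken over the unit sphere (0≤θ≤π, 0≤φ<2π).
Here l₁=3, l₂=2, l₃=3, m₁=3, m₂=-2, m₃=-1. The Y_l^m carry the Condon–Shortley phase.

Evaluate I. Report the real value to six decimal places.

0.132981

Checks pass: Σm=0; 8 even; l₃=3∈[1,5].
(2·3+1)(2·2+1)(2·3+1) = 245
Δ: 2! 4! 2! / 9! → 1/3780
sum: t=0:+1/24 t=1:−1/4 t=2:+1/24 = -1/6
3j²(3 2 3; 0 0 0) = Δ·Π!·Σ² = 4/105  (sign +1)
sum: t=0:+1/96 = 1/96
3j²(3 2 3; 3 -2 -1) = Δ·Π!·Σ² = 1/42  (sign +1)
combine: 4πI² = 245·4/105·1/42 = 2/9
take √, sign +1: I = 0.13298076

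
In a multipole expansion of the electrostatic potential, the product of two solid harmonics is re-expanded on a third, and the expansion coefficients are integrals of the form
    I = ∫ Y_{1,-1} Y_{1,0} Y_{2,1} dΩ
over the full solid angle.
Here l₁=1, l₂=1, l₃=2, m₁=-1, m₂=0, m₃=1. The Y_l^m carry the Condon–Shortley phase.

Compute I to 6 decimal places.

-0.218510

Checks pass: Σm=0; 4 even; l₃=2∈[0,2].
(2·1+1)(2·1+1)(2·2+1) = 45
Δ: 0! 2! 2! / 5! → 1/30
sum: t=0:+1/1 = 1/1
3j²(1 1 2; 0 0 0) = Δ·Π!·Σ² = 2/15  (sign +1)
sum: t=0:+1/2 = 1/2
3j²(1 1 2; -1 0 1) = Δ·Π!·Σ² = 1/10  (sign -1)
combine: 4πI² = 45·2/15·1/10 = 3/5
take √, sign -1: I = -0.21850969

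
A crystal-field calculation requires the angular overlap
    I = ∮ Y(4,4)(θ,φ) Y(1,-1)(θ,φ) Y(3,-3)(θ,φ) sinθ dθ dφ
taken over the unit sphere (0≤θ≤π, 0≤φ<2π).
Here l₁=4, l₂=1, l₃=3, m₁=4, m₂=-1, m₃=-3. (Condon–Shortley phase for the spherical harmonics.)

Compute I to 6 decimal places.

0.325735

m-sum 0 ✓  L=8 even ✓  3≤3≤5 ✓
Π(2lᵢ+1) = 9×3×7 = 189
triangle coeff Δ(4,1,3) = 1/252
Σ_t [1,1]: t=1:−1/36 = -1/36
(3j)²=4/63 [(4 1 3; 0 0 0)], sign=+1
Σ_t [0,0]: t=0:+1/1440 = 1/1440
(3j)²=1/9 [(4 1 3; 4 -1 -3)], sign=+1
⇒ 4πI² = 4/3
I = (+1)√(4/3/(4π)) = 0.32573501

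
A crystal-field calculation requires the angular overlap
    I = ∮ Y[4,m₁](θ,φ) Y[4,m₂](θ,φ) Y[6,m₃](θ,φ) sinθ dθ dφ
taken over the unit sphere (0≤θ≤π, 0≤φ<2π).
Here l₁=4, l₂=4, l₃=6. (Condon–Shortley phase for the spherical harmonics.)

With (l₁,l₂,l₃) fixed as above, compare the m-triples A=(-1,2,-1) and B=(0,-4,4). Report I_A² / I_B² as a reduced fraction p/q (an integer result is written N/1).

Shared (l₁,l₂,l₃)=(4,4,6): N and (l;000)² cancel in I_A²/I_B².
A: Δ = 2!·6!·6!/15! = 1/1261260; Racah Σ t=0..2: t=0:+1/172800 t=1:−1/5760 t=2:+1/3456 = 7/57600; ⇒ 3j(4 4 6; -1 2 -1)² = 21/2860, sgn -1
B: Δ = 2!·6!·6!/15! = 1/1261260; Racah Σ t=0..0: t=0:+1/69120 = 1/69120; ⇒ 3j(4 4 6; 0 -4 4)² = 4/143, sgn +1
I_A²/I_B² = (21/2860)/(4/143) = 21/80

21/80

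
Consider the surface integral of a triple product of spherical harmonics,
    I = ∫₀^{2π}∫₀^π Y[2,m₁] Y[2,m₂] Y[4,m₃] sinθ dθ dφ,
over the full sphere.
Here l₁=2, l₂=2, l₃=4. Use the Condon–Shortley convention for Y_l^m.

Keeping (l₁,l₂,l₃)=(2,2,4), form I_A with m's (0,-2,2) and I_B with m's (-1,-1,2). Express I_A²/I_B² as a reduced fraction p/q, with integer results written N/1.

Shared (l₁,l₂,l₃)=(2,2,4): N and (l;000)² cancel in I_A²/I_B².
A: Δ = 0!·4!·4!/9! = 1/630; Racah Σ t=0..0: t=0:+1/96 = 1/96; ⇒ 3j(2 2 4; 0 -2 2)² = 1/42, sgn +1
B: Δ = 0!·4!·4!/9! = 1/630; Racah Σ t=0..0: t=0:+1/36 = 1/36; ⇒ 3j(2 2 4; -1 -1 2)² = 4/63, sgn +1
I_A²/I_B² = (1/42)/(4/63) = 3/8

3/8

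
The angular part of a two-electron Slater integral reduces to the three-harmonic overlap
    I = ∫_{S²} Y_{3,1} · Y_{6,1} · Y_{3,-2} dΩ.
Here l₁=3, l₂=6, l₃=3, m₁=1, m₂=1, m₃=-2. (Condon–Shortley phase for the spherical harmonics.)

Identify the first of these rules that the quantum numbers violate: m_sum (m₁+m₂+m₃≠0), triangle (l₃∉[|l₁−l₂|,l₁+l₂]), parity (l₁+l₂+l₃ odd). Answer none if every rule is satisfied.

none

Σmᵢ = 0  ✓
l₃∈[|l₁−l₂|,l₁+l₂]=[3,9], have l₃=3  ✓
Σlᵢ = 12 ⇒ even  ✓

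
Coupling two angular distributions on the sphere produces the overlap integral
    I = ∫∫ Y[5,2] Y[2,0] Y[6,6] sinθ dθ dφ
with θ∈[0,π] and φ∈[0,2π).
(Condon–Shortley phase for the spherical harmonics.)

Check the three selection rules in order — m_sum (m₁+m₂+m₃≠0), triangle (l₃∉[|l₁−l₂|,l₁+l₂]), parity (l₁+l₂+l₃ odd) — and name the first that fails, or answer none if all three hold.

azimuthal sum: 2 + 0 + 6 = 8  ✗
3 ≤ 6 ≤ 7 (triangle on l)
L = 5 + 2 + 6 = 13 (odd)

m_sum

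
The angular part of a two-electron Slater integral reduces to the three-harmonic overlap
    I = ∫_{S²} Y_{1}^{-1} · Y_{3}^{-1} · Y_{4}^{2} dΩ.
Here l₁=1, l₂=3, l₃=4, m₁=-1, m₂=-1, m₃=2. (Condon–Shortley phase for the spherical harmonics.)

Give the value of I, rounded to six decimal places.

0.238414

Rules hold: Σm=0, L=8 even, 2≤4≤4.
N = 3·7·9 = 189
Δ = 0!·2!·6!/9! = 1/252
Racah Σ t=0..0: t=0:+1/36 = 1/36
⇒ 3j(1 3 4; 0 0 0)² = 4/63, sgn +1
Racah Σ t=0..0: t=0:+1/96 = 1/96
⇒ 3j(1 3 4; -1 -1 2)² = 5/84, sgn +1
4πI² = N·(3j₀)²·(3jₘ)² = 5/7
I = +1·√(0.714286/4π) = 0.23841361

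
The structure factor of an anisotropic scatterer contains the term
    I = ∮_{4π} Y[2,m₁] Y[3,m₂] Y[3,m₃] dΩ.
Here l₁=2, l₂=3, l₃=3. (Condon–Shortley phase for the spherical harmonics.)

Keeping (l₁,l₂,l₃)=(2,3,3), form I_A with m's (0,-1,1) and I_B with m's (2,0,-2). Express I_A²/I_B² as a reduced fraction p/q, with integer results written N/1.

Shared (l₁,l₂,l₃)=(2,3,3): N and (l;000)² cancel in I_A²/I_B².
A: Δ = 2!·2!·4!/9! = 1/3780; Racah Σ t=0..2: t=0:+1/16 t=1:−1/6 t=2:+1/96 = -3/32; ⇒ 3j(2 3 3; 0 -1 1)² = 3/140, sgn -1
B: Δ = 2!·2!·4!/9! = 1/3780; Racah Σ t=0..0: t=0:+1/24 = 1/24; ⇒ 3j(2 3 3; 2 0 -2)² = 1/21, sgn -1
I_A²/I_B² = (3/140)/(1/21) = 9/20

9/20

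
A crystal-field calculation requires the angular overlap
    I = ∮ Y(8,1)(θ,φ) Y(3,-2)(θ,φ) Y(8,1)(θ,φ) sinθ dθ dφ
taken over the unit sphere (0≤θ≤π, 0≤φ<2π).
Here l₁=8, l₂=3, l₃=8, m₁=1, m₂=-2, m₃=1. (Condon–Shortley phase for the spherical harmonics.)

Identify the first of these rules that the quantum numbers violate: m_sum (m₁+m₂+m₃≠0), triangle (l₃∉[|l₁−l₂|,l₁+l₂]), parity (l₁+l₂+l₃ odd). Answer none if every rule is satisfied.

m₁+m₂+m₃ = 1 − 2 + 1 = 0  ✓
triangle: |8−3|=5 ≤ l₃=8 ≤ 8+3=11  ✓
parity: l₁+l₂+l₃ = 19 is odd  ✗

parity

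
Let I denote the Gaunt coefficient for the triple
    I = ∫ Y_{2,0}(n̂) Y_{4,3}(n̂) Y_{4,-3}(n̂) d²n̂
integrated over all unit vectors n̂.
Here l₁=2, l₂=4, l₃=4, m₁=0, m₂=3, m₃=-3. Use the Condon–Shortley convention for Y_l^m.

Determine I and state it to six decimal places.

Checks pass: Σm=0; 10 even; l₃=4∈[2,6].
(2·2+1)(2·4+1)(2·4+1) = 405
Δ: 2! 2! 6! / 11! → 1/13860
sum: t=0:+1/192 t=1:−1/36 t=2:+1/192 = -5/288
3j²(2 4 4; 0 0 0) = Δ·Π!·Σ² = 20/693  (sign -1)
sum: t=1:−1/720 t=2:+1/480 = 1/1440
3j²(2 4 4; 0 3 -3) = Δ·Π!·Σ² = 7/1980  (sign -1)
combine: 4πI² = 405·20/693·7/1980 = 5/121
take √, sign +1: I = 0.05734392

0.057344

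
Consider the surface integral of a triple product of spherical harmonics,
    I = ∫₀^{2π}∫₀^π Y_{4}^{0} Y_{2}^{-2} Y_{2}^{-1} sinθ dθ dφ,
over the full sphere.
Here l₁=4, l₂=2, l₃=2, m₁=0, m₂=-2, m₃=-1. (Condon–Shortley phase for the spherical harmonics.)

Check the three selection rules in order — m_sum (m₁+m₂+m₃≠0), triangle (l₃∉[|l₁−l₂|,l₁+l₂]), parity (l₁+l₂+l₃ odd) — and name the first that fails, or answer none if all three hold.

m₁+m₂+m₃ = 0 − 2 − 1 = -3  ✗
triangle: |4−2|=2 ≤ l₃=2 ≤ 4+2=6
parity: l₁+l₂+l₃ = 8 is even

m_sum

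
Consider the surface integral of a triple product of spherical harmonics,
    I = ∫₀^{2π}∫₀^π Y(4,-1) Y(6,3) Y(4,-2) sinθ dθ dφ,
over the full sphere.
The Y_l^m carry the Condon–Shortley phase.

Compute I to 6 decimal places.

-0.103072

Checks pass: Σm=0; 14 even; l₃=4∈[2,10].
(2·4+1)(2·6+1)(2·4+1) = 1053
Δ: 6! 2! 6! / 15! → 1/1261260
sum: t=2:+1/4608 t=3:−1/1296 t=4:+1/4608 = -7/20736
3j²(4 6 4; 0 0 0) = Δ·Π!·Σ² = 20/1287  (sign -1)
sum: t=3:−1/51840 t=4:+1/5760 t=5:−1/11520 = 7/103680
3j²(4 6 4; -1 3 -2) = Δ·Π!·Σ² = 7/858  (sign +1)
combine: 4πI² = 1053·20/1287·7/858 = 210/1573
take √, sign -1: I = -0.10307192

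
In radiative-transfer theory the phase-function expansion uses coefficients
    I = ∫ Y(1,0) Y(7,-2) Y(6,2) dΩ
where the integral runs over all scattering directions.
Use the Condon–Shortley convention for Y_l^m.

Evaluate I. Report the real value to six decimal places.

0.234717

m-sum 0 ✓  L=14 even ✓  6≤6≤8 ✓
Π(2lᵢ+1) = 3×15×13 = 585
triangle coeff Δ(1,7,6) = 1/1365
Σ_t [1,1]: t=1:−1/518400 = -1/518400
(3j)²=7/195 [(1 7 6; 0 0 0)], sign=-1
Σ_t [1,1]: t=1:−1/967680 = -1/967680
(3j)²=3/91 [(1 7 6; 0 -2 2)], sign=-1
⇒ 4πI² = 9/13
I = (+1)√(9/13/(4π)) = 0.23471705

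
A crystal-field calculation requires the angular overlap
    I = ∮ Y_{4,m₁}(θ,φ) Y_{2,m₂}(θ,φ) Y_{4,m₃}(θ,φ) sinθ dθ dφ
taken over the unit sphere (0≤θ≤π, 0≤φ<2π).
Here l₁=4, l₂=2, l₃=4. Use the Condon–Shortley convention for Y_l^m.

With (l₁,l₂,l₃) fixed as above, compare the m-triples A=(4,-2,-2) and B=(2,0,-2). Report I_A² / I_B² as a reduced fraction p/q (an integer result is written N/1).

21/8

l's match ⇒ only the (l;m) 3-j factors differ between A and B.
A: triangle coeff Δ(4,2,4) = 1/13860; Σ_t [0,0]: t=0:+1/2880 = 1/2880; (3j)²=2/165 [(4 2 4; 4 -2 -2)], sign=+1
B: triangle coeff Δ(4,2,4) = 1/13860; Σ_t [0,2]: t=0:+1/192 t=1:−1/120 t=2:+1/2880 = -1/360; (3j)²=16/3465 [(4 2 4; 2 0 -2)], sign=-1
I_A²/I_B² = (2/165)/(16/3465) = 21/8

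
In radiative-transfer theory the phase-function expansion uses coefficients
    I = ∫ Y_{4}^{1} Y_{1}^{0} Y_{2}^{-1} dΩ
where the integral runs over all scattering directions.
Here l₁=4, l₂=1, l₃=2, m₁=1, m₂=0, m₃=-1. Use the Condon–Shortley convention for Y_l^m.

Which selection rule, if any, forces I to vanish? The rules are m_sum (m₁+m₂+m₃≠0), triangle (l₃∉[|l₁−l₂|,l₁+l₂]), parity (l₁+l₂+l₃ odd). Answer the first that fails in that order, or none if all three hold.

triangle

azimuthal sum: 1 + 0 − 1 = 0  ✓
3 ≤ 2 ≤ 5 (triangle on l)  ✗
L = 4 + 1 + 2 = 7 (odd)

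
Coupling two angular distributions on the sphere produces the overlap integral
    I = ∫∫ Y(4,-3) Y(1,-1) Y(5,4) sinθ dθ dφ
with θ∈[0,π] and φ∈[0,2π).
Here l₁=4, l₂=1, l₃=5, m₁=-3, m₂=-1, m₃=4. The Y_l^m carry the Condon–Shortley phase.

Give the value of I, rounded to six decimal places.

0.294638

Rules hold: Σm=0, L=10 even, 3≤5≤5.
N = 9·3·11 = 297
Δ = 0!·8!·2!/11! = 1/495
Racah Σ t=0..0: t=0:+1/576 = 1/576
⇒ 3j(4 1 5; 0 0 0)² = 5/99, sgn -1
Racah Σ t=0..0: t=0:+1/10080 = 1/10080
⇒ 3j(4 1 5; -3 -1 4)² = 4/55, sgn -1
4πI² = N·(3j₀)²·(3jₘ)² = 12/11
I = +1·√(1.09091/4π) = 0.29463840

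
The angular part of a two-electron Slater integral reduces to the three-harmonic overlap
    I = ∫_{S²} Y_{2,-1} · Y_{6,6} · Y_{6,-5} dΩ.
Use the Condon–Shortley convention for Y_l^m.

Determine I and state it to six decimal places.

0.178412

Rules hold: Σm=0, L=14 even, 4≤6≤8.
N = 5·13·13 = 845
Δ = 2!·2!·10!/15! = 1/90090
Racah Σ t=0..2: t=0:+1/69120 t=1:−1/14400 t=2:+1/69120 = -7/172800
⇒ 3j(2 6 6; 0 0 0)² = 14/715, sgn -1
Racah Σ t=2..2: t=2:+1/7257600 = 1/7257600
⇒ 3j(2 6 6; -1 6 -5)² = 11/455, sgn -1
4πI² = N·(3j₀)²·(3jₘ)² = 2/5
I = +1·√(0.4/4π) = 0.17841241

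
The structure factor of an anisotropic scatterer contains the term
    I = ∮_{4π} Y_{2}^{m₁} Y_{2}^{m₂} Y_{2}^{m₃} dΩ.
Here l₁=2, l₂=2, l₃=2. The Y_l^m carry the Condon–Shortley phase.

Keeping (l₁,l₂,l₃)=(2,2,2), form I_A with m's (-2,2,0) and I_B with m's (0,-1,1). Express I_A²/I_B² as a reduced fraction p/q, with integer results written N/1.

4/1

l's match ⇒ only the (l;m) 3-j factors differ between A and B.
A: triangle coeff Δ(2,2,2) = 1/630; Σ_t [2,2]: t=2:+1/8 = 1/8; (3j)²=2/35 [(2 2 2; -2 2 0)], sign=+1
B: triangle coeff Δ(2,2,2) = 1/630; Σ_t [0,1]: t=0:+1/4 t=1:−1/2 = -1/4; (3j)²=1/70 [(2 2 2; 0 -1 1)], sign=+1
I_A²/I_B² = (2/35)/(1/70) = 4/1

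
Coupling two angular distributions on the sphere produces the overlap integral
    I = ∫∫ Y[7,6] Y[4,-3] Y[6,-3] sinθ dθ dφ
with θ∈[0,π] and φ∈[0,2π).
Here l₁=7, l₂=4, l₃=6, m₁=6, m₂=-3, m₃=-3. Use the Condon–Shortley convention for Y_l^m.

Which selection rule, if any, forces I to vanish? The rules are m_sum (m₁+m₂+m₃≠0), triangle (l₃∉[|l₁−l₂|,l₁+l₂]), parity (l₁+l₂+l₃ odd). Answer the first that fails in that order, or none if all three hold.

Σmᵢ = 0  ✓
l₃∈[|l₁−l₂|,l₁+l₂]=[3,11], have l₃=6  ✓
Σlᵢ = 17 ⇒ odd  ✗

parity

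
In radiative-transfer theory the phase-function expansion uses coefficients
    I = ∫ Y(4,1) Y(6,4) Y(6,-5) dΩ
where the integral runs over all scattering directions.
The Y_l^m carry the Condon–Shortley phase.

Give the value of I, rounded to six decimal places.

0.047465

Checks pass: Σm=0; 16 even; l₃=6∈[2,10].
(2·4+1)(2·6+1)(2·6+1) = 1521
Δ: 4! 4! 8! / 17! → 1/15315300
sum: t=0:+1/829440 t=1:−1/25920 t=2:+1/9216 t=3:−1/25920 t=4:+1/829440 = 7/207360
3j²(4 6 6; 0 0 0) = Δ·Π!·Σ² = 28/2431  (sign +1)
sum: t=2:+1/967680 t=3:−1/725760 = -1/2903040
3j²(4 6 6; 1 4 -5) = Δ·Π!·Σ² = 5/3094  (sign +1)
combine: 4πI² = 1521·28/2431·5/3094 = 90/3179
take √, sign +1: I = 0.04746473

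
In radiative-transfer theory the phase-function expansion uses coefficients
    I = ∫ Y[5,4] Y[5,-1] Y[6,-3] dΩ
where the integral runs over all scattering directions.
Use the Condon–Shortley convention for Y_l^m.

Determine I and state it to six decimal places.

Checks pass: Σm=0; 16 even; l₃=6∈[0,10].
(2·5+1)(2·5+1)(2·6+1) = 1573
Δ: 4! 6! 6! / 17! → 1/28588560
sum: t=0:+1/345600 t=1:−1/13824 t=2:+1/5184 t=3:−1/13824 t=4:+1/345600 = 7/129600
3j²(5 5 6; 0 0 0) = Δ·Π!·Σ² = 80/7293  (sign +1)
sum: t=0:+1/138240 t=1:−1/155520 = 1/1244160
3j²(5 5 6; 4 -1 -3) = Δ·Π!·Σ² = 3/9724  (sign -1)
combine: 4πI² = 1573·80/7293·3/9724 = 20/3757
take √, sign -1: I = -0.02058209

-0.020582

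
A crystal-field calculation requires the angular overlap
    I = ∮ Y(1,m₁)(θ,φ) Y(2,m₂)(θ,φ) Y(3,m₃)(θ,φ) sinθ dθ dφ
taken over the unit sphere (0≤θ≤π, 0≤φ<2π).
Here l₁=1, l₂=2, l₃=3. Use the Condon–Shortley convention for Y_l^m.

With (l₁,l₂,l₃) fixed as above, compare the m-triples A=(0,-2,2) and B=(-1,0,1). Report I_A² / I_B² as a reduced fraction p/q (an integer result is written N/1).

5/6

Same 1,2,3: normalisation and zero-m 3j drop out of the ratio.
A: Δ: 0! 2! 4! / 7! → 1/105; sum: t=0:+1/24 = 1/24; 3j²(1 2 3; 0 -2 2) = Δ·Π!·Σ² = 1/21  (sign -1)
B: Δ: 0! 2! 4! / 7! → 1/105; sum: t=0:+1/8 = 1/8; 3j²(1 2 3; -1 0 1) = Δ·Π!·Σ² = 2/35  (sign +1)
I_A²/I_B² = (1/21)/(2/35) = 5/6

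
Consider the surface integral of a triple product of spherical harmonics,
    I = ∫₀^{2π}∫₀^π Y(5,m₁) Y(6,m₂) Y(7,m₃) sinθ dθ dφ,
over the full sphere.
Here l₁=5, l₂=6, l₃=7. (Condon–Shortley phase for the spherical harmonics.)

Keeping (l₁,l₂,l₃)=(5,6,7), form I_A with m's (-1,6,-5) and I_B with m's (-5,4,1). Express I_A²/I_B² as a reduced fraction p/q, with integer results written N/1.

16335/5488

l's match ⇒ only the (l;m) 3-j factors differ between A and B.
A: triangle coeff Δ(5,6,7) = 1/174594420; Σ_t [4,4]: t=4:+1/46448640 = 1/46448640; (3j)²=2475/117572 [(5 6 7; -1 6 -5)], sign=+1
B: triangle coeff Δ(5,6,7) = 1/174594420; Σ_t [4,4]: t=4:+1/24883200 = 1/24883200; (3j)²=980/138567 [(5 6 7; -5 4 1)], sign=+1
I_A²/I_B² = (2475/117572)/(980/138567) = 16335/5488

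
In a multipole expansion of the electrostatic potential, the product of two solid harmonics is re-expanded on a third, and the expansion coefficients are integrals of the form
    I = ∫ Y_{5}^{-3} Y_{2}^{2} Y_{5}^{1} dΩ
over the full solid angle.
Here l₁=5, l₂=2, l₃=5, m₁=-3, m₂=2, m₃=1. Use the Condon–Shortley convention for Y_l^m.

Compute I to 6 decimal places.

Checks pass: Σm=0; 12 even; l₃=5∈[3,7].
(2·5+1)(2·2+1)(2·5+1) = 605
Δ: 2! 8! 2! / 13! → 1/38610
sum: t=0:+1/2880 t=1:−1/576 t=2:+1/2880 = -1/960
3j²(5 2 5; 0 0 0) = Δ·Π!·Σ² = 10/429  (sign +1)
sum: t=2:+1/5760 = 1/5760
3j²(5 2 5; -3 2 1) = Δ·Π!·Σ² = 56/2145  (sign +1)
combine: 4πI² = 605·10/429·56/2145 = 560/1521
take √, sign +1: I = 0.17116875

0.171169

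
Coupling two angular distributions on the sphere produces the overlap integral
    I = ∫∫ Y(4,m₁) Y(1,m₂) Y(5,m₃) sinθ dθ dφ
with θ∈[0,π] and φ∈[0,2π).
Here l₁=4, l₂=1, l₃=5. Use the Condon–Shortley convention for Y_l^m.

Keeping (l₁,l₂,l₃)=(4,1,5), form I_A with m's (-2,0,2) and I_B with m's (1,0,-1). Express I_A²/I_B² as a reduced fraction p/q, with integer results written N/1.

Shared (l₁,l₂,l₃)=(4,1,5): N and (l;000)² cancel in I_A²/I_B².
A: Δ = 0!·8!·2!/11! = 1/495; Racah Σ t=0..0: t=0:+1/1440 = 1/1440; ⇒ 3j(4 1 5; -2 0 2)² = 7/165, sgn -1
B: Δ = 0!·8!·2!/11! = 1/495; Racah Σ t=0..0: t=0:+1/720 = 1/720; ⇒ 3j(4 1 5; 1 0 -1)² = 8/165, sgn +1
I_A²/I_B² = (7/165)/(8/165) = 7/8

7/8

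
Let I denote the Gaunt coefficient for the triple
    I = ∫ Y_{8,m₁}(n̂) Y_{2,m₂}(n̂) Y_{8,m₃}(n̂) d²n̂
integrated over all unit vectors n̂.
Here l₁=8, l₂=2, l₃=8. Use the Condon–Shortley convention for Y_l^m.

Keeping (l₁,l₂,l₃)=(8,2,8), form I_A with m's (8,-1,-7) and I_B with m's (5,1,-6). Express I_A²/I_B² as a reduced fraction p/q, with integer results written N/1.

Same 8,2,8: normalisation and zero-m 3j drop out of the ratio.
A: Δ: 2! 14! 2! / 19! → 1/348840; sum: t=0:+1/174356582400 = 1/174356582400; 3j²(8 2 8; 8 -1 -7) = Δ·Π!·Σ² = 5/323  (sign -1)
B: Δ: 2! 14! 2! / 19! → 1/348840; sum: t=1:−1/1916006400 t=2:+1/12454041600 = -1/2264371200; 3j²(8 2 8; 5 1 -6) = Δ·Π!·Σ² = 847/38760  (sign -1)
I_A²/I_B² = (5/323)/(847/38760) = 600/847

600/847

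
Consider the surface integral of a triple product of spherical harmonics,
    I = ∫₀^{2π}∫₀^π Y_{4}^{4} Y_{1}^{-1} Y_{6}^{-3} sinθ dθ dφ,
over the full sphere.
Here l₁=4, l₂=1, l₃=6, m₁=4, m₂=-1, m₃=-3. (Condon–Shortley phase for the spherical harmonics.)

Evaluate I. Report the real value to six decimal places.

|4−1|≤6≤4+1 violated ⇒ I = 0

0.000000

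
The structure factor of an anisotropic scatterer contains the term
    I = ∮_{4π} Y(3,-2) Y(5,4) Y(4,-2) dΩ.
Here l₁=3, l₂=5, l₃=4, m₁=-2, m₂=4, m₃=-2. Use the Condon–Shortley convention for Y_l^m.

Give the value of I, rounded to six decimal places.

Checks pass: Σm=0; 12 even; l₃=4∈[2,8].
(2·3+1)(2·5+1)(2·4+1) = 693
Δ: 4! 2! 6! / 13! → 1/180180
sum: t=1:−1/576 t=2:+1/144 t=3:−1/576 = 1/288
3j²(3 5 4; 0 0 0) = Δ·Π!·Σ² = 20/1001  (sign +1)
sum: t=3:−1/8640 t=4:+1/2880 = 1/4320
3j²(3 5 4; -2 4 -2) = Δ·Π!·Σ² = 8/429  (sign +1)
combine: 4πI² = 693·20/1001·8/429 = 480/1859
take √, sign +1: I = 0.14334284

0.143343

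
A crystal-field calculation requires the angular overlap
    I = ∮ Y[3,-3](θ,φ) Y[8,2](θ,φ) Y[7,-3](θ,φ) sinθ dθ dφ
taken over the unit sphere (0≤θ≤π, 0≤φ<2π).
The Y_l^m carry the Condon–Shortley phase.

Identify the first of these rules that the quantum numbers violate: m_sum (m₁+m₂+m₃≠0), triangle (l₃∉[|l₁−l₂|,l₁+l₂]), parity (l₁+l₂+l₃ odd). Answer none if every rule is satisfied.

m₁+m₂+m₃ = -3 + 2 − 3 = -4  ✗
triangle: |3−8|=5 ≤ l₃=7 ≤ 3+8=11
parity: l₁+l₂+l₃ = 18 is even

m_sum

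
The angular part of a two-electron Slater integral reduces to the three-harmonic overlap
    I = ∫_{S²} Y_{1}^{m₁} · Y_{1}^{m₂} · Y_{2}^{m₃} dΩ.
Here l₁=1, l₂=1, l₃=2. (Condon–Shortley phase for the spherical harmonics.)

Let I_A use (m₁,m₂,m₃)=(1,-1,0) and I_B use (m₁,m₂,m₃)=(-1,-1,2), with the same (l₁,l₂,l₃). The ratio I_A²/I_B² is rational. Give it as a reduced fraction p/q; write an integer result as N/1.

1/6

Shared (l₁,l₂,l₃)=(1,1,2): N and (l;000)² cancel in I_A²/I_B².
A: Δ = 0!·2!·2!/5! = 1/30; Racah Σ t=0..0: t=0:+1/4 = 1/4; ⇒ 3j(1 1 2; 1 -1 0)² = 1/30, sgn +1
B: Δ = 0!·2!·2!/5! = 1/30; Racah Σ t=0..0: t=0:+1/4 = 1/4; ⇒ 3j(1 1 2; -1 -1 2)² = 1/5, sgn +1
I_A²/I_B² = (1/30)/(1/5) = 1/6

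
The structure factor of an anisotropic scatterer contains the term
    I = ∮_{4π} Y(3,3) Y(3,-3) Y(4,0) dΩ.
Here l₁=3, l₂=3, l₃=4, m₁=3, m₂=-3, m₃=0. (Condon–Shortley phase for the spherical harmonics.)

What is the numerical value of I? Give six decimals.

Rules hold: Σm=0, L=10 even, 0≤4≤6.
N = 7·7·9 = 441
Δ = 2!·4!·4!/11! = 1/34650
Racah Σ t=0..2: t=0:+1/72 t=1:−1/16 t=2:+1/72 = -5/144
⇒ 3j(3 3 4; 0 0 0)² = 2/77, sgn -1
Racah Σ t=0..0: t=0:+1/1152 = 1/1152
⇒ 3j(3 3 4; 3 -3 0)² = 1/154, sgn +1
4πI² = N·(3j₀)²·(3jₘ)² = 9/121
I = -1·√(0.0743802/4π) = -0.07693494

-0.076935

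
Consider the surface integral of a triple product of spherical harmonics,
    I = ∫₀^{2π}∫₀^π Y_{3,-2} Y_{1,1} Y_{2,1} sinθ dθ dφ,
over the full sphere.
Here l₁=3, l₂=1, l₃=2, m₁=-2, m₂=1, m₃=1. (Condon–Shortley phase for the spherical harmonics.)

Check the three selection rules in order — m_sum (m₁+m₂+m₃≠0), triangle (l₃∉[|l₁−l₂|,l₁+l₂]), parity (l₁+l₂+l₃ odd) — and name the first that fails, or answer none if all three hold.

none

azimuthal sum: -2 + 1 + 1 = 0  ✓
2 ≤ 2 ≤ 4 (triangle on l)  ✓
L = 3 + 1 + 2 = 6 (even)  ✓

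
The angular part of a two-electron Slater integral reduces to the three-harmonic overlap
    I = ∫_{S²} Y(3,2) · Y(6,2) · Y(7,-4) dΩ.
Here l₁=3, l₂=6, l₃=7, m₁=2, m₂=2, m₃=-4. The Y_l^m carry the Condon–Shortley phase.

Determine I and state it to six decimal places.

0.049256

Rules hold: Σm=0, L=16 even, 3≤7≤9.
N = 7·13·15 = 1365
Δ = 2!·4!·10!/17! = 1/2042040
Racah Σ t=0..2: t=0:+1/207360 t=1:−1/57600 t=2:+1/207360 = -1/129600
⇒ 3j(3 6 7; 0 0 0)² = 168/12155, sgn +1
Racah Σ t=0..1: t=0:+1/967680 t=1:−1/725760 = -1/2903040
⇒ 3j(3 6 7; 2 2 -4)² = 5/3094, sgn +1
4πI² = N·(3j₀)²·(3jₘ)² = 1260/41327
I = +1·√(0.0304885/4π) = 0.04925648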